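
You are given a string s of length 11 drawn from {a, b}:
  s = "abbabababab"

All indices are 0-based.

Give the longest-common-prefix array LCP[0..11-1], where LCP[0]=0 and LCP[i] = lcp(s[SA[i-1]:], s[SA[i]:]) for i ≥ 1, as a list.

rank→(start, suffix):
  0 → (9, 'ab')
  1 → (7, 'abab')
  2 → (5, 'ababab')
  3 → (3, 'abababab')
  4 → (0, 'abbabababab')
  5 → (10, 'b')
  6 → (8, 'bab')
  7 → (6, 'babab')
  8 → (4, 'bababab')
  9 → (2, 'babababab')
  10 → (1, 'bbabababab')

SA = [9, 7, 5, 3, 0, 10, 8, 6, 4, 2, 1]
[i] adj suffixes → lcp
  [1] 9/7 → 2 ('ab')
  [2] 7/5 → 4 ('abab')
  [3] 5/3 → 6 ('ababab')
  [4] 3/0 → 2 ('ab')
  [5] 0/10 → 0 ('')
  [6] 10/8 → 1 ('b')
  [7] 8/6 → 3 ('bab')
  [8] 6/4 → 5 ('babab')
  [9] 4/2 → 7 ('bababab')
  [10] 2/1 → 1 ('b')

[0, 2, 4, 6, 2, 0, 1, 3, 5, 7, 1]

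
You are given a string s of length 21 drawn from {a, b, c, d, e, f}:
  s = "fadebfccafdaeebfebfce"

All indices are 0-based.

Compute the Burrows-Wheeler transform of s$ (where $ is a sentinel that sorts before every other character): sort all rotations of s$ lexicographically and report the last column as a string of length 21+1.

efdceeecfffacdfea$bbab

rank  rotation                last
    0  $fadebfccafdaeebfebfce  e
    1  adebfccafdaeebfebfce$f  f
    2  aeebfebfce$fadebfccafd  d
    3  afdaeebfebfce$fadebfcc  c
    4  bfccafdaeebfebfce$fade  e
    5  bfce$fadebfccafdaeebfe  e
    6  bfebfce$fadebfccafdaee  e
    7  cafdaeebfebfce$fadebfc  c
    8  ccafdaeebfebfce$fadebf  f
    9  ce$fadebfccafdaeebfebf  f
   10  daeebfebfce$fadebfccaf  f
   11  debfccafdaeebfebfce$fa  a
   12  e$fadebfccafdaeebfebfc  c
   13  ebfccafdaeebfebfce$fad  d
   14  ebfce$fadebfccafdaeebf  f
   15  ebfebfce$fadebfccafdae  e
   16  eebfebfce$fadebfccafda  a
   17  fadebfccafdaeebfebfce$  $
   18  fccafdaeebfebfce$fadeb  b
   19  fce$fadebfccafdaeebfeb  b
   20  fdaeebfebfce$fadebfcca  a
   21  febfce$fadebfccafdaeeb  b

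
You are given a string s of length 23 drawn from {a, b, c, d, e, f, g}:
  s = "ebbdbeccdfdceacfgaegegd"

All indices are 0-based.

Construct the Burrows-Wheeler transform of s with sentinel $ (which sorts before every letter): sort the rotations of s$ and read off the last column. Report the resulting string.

rank  rotation                  last
    0  $ebbdbeccdfdceacfgaegegd  d
    1  acfgaegegd$ebbdbeccdfdce  e
    2  aegegd$ebbdbeccdfdceacfg  g
    3  bbdbeccdfdceacfgaegegd$e  e
    4  bdbeccdfdceacfgaegegd$eb  b
    5  beccdfdceacfgaegegd$ebbd  d
    6  ccdfdceacfgaegegd$ebbdbe  e
    7  cdfdceacfgaegegd$ebbdbec  c
    8  ceacfgaegegd$ebbdbeccdfd  d
    9  cfgaegegd$ebbdbeccdfdcea  a
   10  d$ebbdbeccdfdceacfgaegeg  g
   11  dbeccdfdceacfgaegegd$ebb  b
   12  dceacfgaegegd$ebbdbeccdf  f
   13  dfdceacfgaegegd$ebbdbecc  c
   14  eacfgaegegd$ebbdbeccdfdc  c
   15  ebbdbeccdfdceacfgaegegd$  $
   16  eccdfdceacfgaegegd$ebbdb  b
   17  egd$ebbdbeccdfdceacfgaeg  g
   18  egegd$ebbdbeccdfdceacfga  a
   19  fdceacfgaegegd$ebbdbeccd  d
   20  fgaegegd$ebbdbeccdfdceac  c
   21  gaegegd$ebbdbeccdfdceacf  f
   22  gd$ebbdbeccdfdceacfgaege  e
   23  gegd$ebbdbeccdfdceacfgae  e

degebdecdagbfcc$bgadcfee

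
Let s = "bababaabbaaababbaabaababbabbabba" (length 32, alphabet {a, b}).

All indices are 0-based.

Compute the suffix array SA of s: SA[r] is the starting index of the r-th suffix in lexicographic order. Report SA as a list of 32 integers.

sorted suffixes:
  #0 SA[0]=31  'a'
  #1 SA[1]=9  'aaababbaabaababbabbabba'
  #2 SA[2]=16  'aabaababbabbabba'
  #3 SA[3]=10  'aababbaabaababbabbabba'
  #4 SA[4]=19  'aababbabbabba'
  #5 SA[5]=5  'aabbaaababbaabaababbabbabba'
  #6 SA[6]=17  'abaababbabbabba'
  #7 SA[7]=3  'abaabbaaababbaabaababbabbabba'
  #8 SA[8]=1  'ababaabbaaababbaabaababbabbabba'
  #9 SA[9]=11  'ababbaabaababbabbabba'
  #10 SA[10]=20  'ababbabbabba'
  #11 SA[11]=28  'abba'
  #12 SA[12]=6  'abbaaababbaabaababbabbabba'
  #13 SA[13]=13  'abbaabaababbabbabba'
  #14 SA[14]=25  'abbabba'
  #15 SA[15]=22  'abbabbabba'
  #16 SA[16]=30  'ba'
  #17 SA[17]=8  'baaababbaabaababbabbabba'
  #18 SA[18]=15  'baabaababbabbabba'
  #19 SA[19]=18  'baababbabbabba'
  #20 SA[20]=4  'baabbaaababbaabaababbabbabba'
  #21 SA[21]=2  'babaabbaaababbaabaababbabbabba'
  #22 SA[22]=0  'bababaabbaaababbaabaababbabbabba'
  #23 SA[23]=27  'babba'
  #24 SA[24]=12  'babbaabaababbabbabba'
  #25 SA[25]=24  'babbabba'
  #26 SA[26]=21  'babbabbabba'
  #27 SA[27]=29  'bba'
  #28 SA[28]=7  'bbaaababbaabaababbabbabba'
  #29 SA[29]=14  'bbaabaababbabbabba'
  #30 SA[30]=26  'bbabba'
  #31 SA[31]=23  'bbabbabba'

[31, 9, 16, 10, 19, 5, 17, 3, 1, 11, 20, 28, 6, 13, 25, 22, 30, 8, 15, 18, 4, 2, 0, 27, 12, 24, 21, 29, 7, 14, 26, 23]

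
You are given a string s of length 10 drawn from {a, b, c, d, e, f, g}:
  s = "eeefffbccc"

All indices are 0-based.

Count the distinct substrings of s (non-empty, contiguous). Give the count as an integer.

46

sorted suffixes:
  #0 SA[0]=6  'bccc'
  #1 SA[1]=9  'c'
  #2 SA[2]=8  'cc'
  #3 SA[3]=7  'ccc'
  #4 SA[4]=0  'eeefffbccc'
  #5 SA[5]=1  'eefffbccc'
  #6 SA[6]=2  'efffbccc'
  #7 SA[7]=5  'fbccc'
  #8 SA[8]=4  'ffbccc'
  #9 SA[9]=3  'fffbccc'

SA = [6, 9, 8, 7, 0, 1, 2, 5, 4, 3]
i: (SA[i-1],SA[i]) lcp shared
  1: (6,9) 0 ''
  2: (9,8) 1 'c'
  3: (8,7) 2 'cc'
  4: (7,0) 0 ''
  5: (0,1) 2 'ee'
  6: (1,2) 1 'e'
  7: (2,5) 0 ''
  8: (5,4) 1 'f'
  9: (4,3) 2 'ff'

n(n+1)/2 = 10·11/2 = 55
Σ LCP = 0 + 0 + 1 + 2 + 0 + 2 + 1 + 0 + 1 + 2 = 9
distinct = 55 − 9 = 46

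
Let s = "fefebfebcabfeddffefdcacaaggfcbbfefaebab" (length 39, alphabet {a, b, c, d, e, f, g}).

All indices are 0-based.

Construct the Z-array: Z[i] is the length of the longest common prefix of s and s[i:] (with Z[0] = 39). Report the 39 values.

[39, 0, 2, 0, 0, 2, 0, 0, 0, 0, 0, 2, 0, 0, 0, 1, 3, 0, 1, 0, 0, 0, 0, 0, 0, 0, 0, 1, 0, 0, 0, 3, 0, 1, 0, 0, 0, 0, 0]

Z[0]=39
i=1: fresh scan; Z[1]=0
i=2: fresh scan; Z[2]=2 extend→box=[2,4)
i=3: min(r-i=1, Z[1]=0)=0; Z[3]=0
i=4: fresh scan; Z[4]=0
i=5: fresh scan; Z[5]=2 extend→box=[5,7)
i=6: min(r-i=1, Z[1]=0)=0; Z[6]=0
i=7: fresh scan; Z[7]=0
i=8: fresh scan; Z[8]=0
i=9: fresh scan; Z[9]=0
i=10: fresh scan; Z[10]=0
i=11: fresh scan; Z[11]=2 extend→box=[11,13)
i=12: min(r-i=1, Z[1]=0)=0; Z[12]=0
i=13: fresh scan; Z[13]=0
i=14: fresh scan; Z[14]=0
i=15: fresh scan; Z[15]=1 extend→box=[15,16)
i=16: fresh scan; Z[16]=3 extend→box=[16,19)
i=17: min(r-i=2, Z[1]=0)=0; Z[17]=0
i=18: min(r-i=1, Z[2]=2)=1; Z[18]=1
i=19: fresh scan; Z[19]=0
i=20: fresh scan; Z[20]=0
i=21: fresh scan; Z[21]=0
i=22: fresh scan; Z[22]=0
i=23: fresh scan; Z[23]=0
i=24: fresh scan; Z[24]=0
i=25: fresh scan; Z[25]=0
i=26: fresh scan; Z[26]=0
i=27: fresh scan; Z[27]=1 extend→box=[27,28)
i=28: fresh scan; Z[28]=0
i=29: fresh scan; Z[29]=0
i=30: fresh scan; Z[30]=0
i=31: fresh scan; Z[31]=3 extend→box=[31,34)
i=32: min(r-i=2, Z[1]=0)=0; Z[32]=0
i=33: min(r-i=1, Z[2]=2)=1; Z[33]=1
i=34: fresh scan; Z[34]=0
i=35: fresh scan; Z[35]=0
i=36: fresh scan; Z[36]=0
i=37: fresh scan; Z[37]=0
i=38: fresh scan; Z[38]=0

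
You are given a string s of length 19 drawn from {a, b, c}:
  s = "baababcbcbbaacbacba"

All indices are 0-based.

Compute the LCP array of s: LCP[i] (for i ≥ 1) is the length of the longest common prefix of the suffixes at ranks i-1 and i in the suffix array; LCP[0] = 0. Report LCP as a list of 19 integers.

[0, 1, 2, 1, 2, 1, 4, 0, 2, 3, 2, 2, 1, 1, 3, 0, 3, 2, 2]

rank | idx | suffix
   0 |  18 | a
   1 |   1 | aababcbcbbaacbacba
   2 |  11 | aacbacba
   3 |   2 | ababcbcbbaacbacba
   4 |   4 | abcbcbbaacbacba
   5 |  15 | acba
   6 |  12 | acbacba
   7 |  17 | ba
   8 |   0 | baababcbcbbaacbacba
   9 |  10 | baacbacba
  10 |   3 | babcbcbbaacbacba
  11 |  14 | bacba
  12 |   9 | bbaacbacba
  13 |   7 | bcbbaacbacba
  14 |   5 | bcbcbbaacbacba
  15 |  16 | cba
  16 |  13 | cbacba
  17 |   8 | cbbaacbacba
  18 |   6 | cbcbbaacbacba

SA = [18, 1, 11, 2, 4, 15, 12, 17, 0, 10, 3, 14, 9, 7, 5, 16, 13, 8, 6]
i: (SA[i-1],SA[i]) lcp shared
  1: (18,1) 1 'a'
  2: (1,11) 2 'aa'
  3: (11,2) 1 'a'
  4: (2,4) 2 'ab'
  5: (4,15) 1 'a'
  6: (15,12) 4 'acba'
  7: (12,17) 0 ''
  8: (17,0) 2 'ba'
  9: (0,10) 3 'baa'
  10: (10,3) 2 'ba'
  11: (3,14) 2 'ba'
  12: (14,9) 1 'b'
  13: (9,7) 1 'b'
  14: (7,5) 3 'bcb'
  15: (5,16) 0 ''
  16: (16,13) 3 'cba'
  17: (13,8) 2 'cb'
  18: (8,6) 2 'cb'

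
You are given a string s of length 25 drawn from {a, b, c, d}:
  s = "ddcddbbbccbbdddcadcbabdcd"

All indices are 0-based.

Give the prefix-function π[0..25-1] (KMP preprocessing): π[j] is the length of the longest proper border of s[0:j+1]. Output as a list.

π[0] = 0
j=1 s[j]='d': π[1]=1 (border 'd')
j=2 s[j]='c': k: 1→0; π[2]=0 (border '')
j=3 s[j]='d': π[3]=1 (border 'd')
j=4 s[j]='d': π[4]=2 (border 'dd')
j=5 s[j]='b': k: 2→1→0; π[5]=0 (border '')
j=6 s[j]='b': π[6]=0 (border '')
j=7 s[j]='b': π[7]=0 (border '')
j=8 s[j]='c': π[8]=0 (border '')
j=9 s[j]='c': π[9]=0 (border '')
j=10 s[j]='b': π[10]=0 (border '')
j=11 s[j]='b': π[11]=0 (border '')
j=12 s[j]='d': π[12]=1 (border 'd')
j=13 s[j]='d': π[13]=2 (border 'dd')
j=14 s[j]='d': k: 2→1; π[14]=2 (border 'dd')
j=15 s[j]='c': π[15]=3 (border 'ddc')
j=16 s[j]='a': k: 3→0; π[16]=0 (border '')
j=17 s[j]='d': π[17]=1 (border 'd')
j=18 s[j]='c': k: 1→0; π[18]=0 (border '')
j=19 s[j]='b': π[19]=0 (border '')
j=20 s[j]='a': π[20]=0 (border '')
j=21 s[j]='b': π[21]=0 (border '')
j=22 s[j]='d': π[22]=1 (border 'd')
j=23 s[j]='c': k: 1→0; π[23]=0 (border '')
j=24 s[j]='d': π[24]=1 (border 'd')

[0, 1, 0, 1, 2, 0, 0, 0, 0, 0, 0, 0, 1, 2, 2, 3, 0, 1, 0, 0, 0, 0, 1, 0, 1]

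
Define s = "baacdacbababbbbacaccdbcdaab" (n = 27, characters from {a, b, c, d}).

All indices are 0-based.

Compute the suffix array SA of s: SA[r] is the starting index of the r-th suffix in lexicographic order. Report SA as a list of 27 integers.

rank→(start, suffix):
  0 → (24, 'aab')
  1 → (1, 'aacdacbababbbbacaccdbcdaab')
  2 → (25, 'ab')
  3 → (8, 'ababbbbacaccdbcdaab')
  4 → (10, 'abbbbacaccdbcdaab')
  5 → (15, 'acaccdbcdaab')
  6 → (5, 'acbababbbbacaccdbcdaab')
  7 → (17, 'accdbcdaab')
  8 → (2, 'acdacbababbbbacaccdbcdaab')
  9 → (26, 'b')
  10 → (0, 'baacdacbababbbbacaccdbcdaab')
  11 → (7, 'bababbbbacaccdbcdaab')
  12 → (9, 'babbbbacaccdbcdaab')
  13 → (14, 'bacaccdbcdaab')
  14 → (13, 'bbacaccdbcdaab')
  15 → (12, 'bbbacaccdbcdaab')
  16 → (11, 'bbbbacaccdbcdaab')
  17 → (21, 'bcdaab')
  18 → (16, 'caccdbcdaab')
  19 → (6, 'cbababbbbacaccdbcdaab')
  20 → (18, 'ccdbcdaab')
  21 → (22, 'cdaab')
  22 → (3, 'cdacbababbbbacaccdbcdaab')
  23 → (19, 'cdbcdaab')
  24 → (23, 'daab')
  25 → (4, 'dacbababbbbacaccdbcdaab')
  26 → (20, 'dbcdaab')

[24, 1, 25, 8, 10, 15, 5, 17, 2, 26, 0, 7, 9, 14, 13, 12, 11, 21, 16, 6, 18, 22, 3, 19, 23, 4, 20]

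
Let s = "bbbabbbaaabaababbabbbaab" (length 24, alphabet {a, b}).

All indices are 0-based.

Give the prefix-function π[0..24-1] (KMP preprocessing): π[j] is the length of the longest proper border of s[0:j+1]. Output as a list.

π[0] = 0
j=1 s[j]='b': π[1]=1 (border 'b')
j=2 s[j]='b': π[2]=2 (border 'bb')
j=3 s[j]='a': k: 2→1→0; π[3]=0 (border '')
j=4 s[j]='b': π[4]=1 (border 'b')
j=5 s[j]='b': π[5]=2 (border 'bb')
j=6 s[j]='b': π[6]=3 (border 'bbb')
j=7 s[j]='a': π[7]=4 (border 'bbba')
j=8 s[j]='a': k: 4→0; π[8]=0 (border '')
j=9 s[j]='a': π[9]=0 (border '')
j=10 s[j]='b': π[10]=1 (border 'b')
j=11 s[j]='a': k: 1→0; π[11]=0 (border '')
j=12 s[j]='a': π[12]=0 (border '')
j=13 s[j]='b': π[13]=1 (border 'b')
j=14 s[j]='a': k: 1→0; π[14]=0 (border '')
j=15 s[j]='b': π[15]=1 (border 'b')
j=16 s[j]='b': π[16]=2 (border 'bb')
j=17 s[j]='a': k: 2→1→0; π[17]=0 (border '')
j=18 s[j]='b': π[18]=1 (border 'b')
j=19 s[j]='b': π[19]=2 (border 'bb')
j=20 s[j]='b': π[20]=3 (border 'bbb')
j=21 s[j]='a': π[21]=4 (border 'bbba')
j=22 s[j]='a': k: 4→0; π[22]=0 (border '')
j=23 s[j]='b': π[23]=1 (border 'b')

[0, 1, 2, 0, 1, 2, 3, 4, 0, 0, 1, 0, 0, 1, 0, 1, 2, 0, 1, 2, 3, 4, 0, 1]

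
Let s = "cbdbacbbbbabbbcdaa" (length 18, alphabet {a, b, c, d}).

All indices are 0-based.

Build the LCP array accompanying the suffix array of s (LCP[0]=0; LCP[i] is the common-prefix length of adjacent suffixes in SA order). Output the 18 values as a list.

[0, 1, 1, 1, 0, 2, 1, 2, 3, 3, 2, 1, 1, 0, 2, 1, 0, 1]

rank | idx | suffix
   0 |  17 | a
   1 |  16 | aa
   2 |  10 | abbbcdaa
   3 |   4 | acbbbbabbbcdaa
   4 |   9 | babbbcdaa
   5 |   3 | bacbbbbabbbcdaa
   6 |   8 | bbabbbcdaa
   7 |   7 | bbbabbbcdaa
   8 |   6 | bbbbabbbcdaa
   9 |  11 | bbbcdaa
  10 |  12 | bbcdaa
  11 |  13 | bcdaa
  12 |   1 | bdbacbbbbabbbcdaa
  13 |   5 | cbbbbabbbcdaa
  14 |   0 | cbdbacbbbbabbbcdaa
  15 |  14 | cdaa
  16 |  15 | daa
  17 |   2 | dbacbbbbabbbcdaa

SA = [17, 16, 10, 4, 9, 3, 8, 7, 6, 11, 12, 13, 1, 5, 0, 14, 15, 2]
i: (SA[i-1],SA[i]) lcp shared
  1: (17,16) 1 'a'
  2: (16,10) 1 'a'
  3: (10,4) 1 'a'
  4: (4,9) 0 ''
  5: (9,3) 2 'ba'
  6: (3,8) 1 'b'
  7: (8,7) 2 'bb'
  8: (7,6) 3 'bbb'
  9: (6,11) 3 'bbb'
  10: (11,12) 2 'bb'
  11: (12,13) 1 'b'
  12: (13,1) 1 'b'
  13: (1,5) 0 ''
  14: (5,0) 2 'cb'
  15: (0,14) 1 'c'
  16: (14,15) 0 ''
  17: (15,2) 1 'd'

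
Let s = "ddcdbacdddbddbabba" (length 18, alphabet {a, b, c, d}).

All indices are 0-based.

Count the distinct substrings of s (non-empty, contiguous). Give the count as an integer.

147

sorted suffixes:
  #0 SA[0]=17  'a'
  #1 SA[1]=14  'abba'
  #2 SA[2]=5  'acdddbddbabba'
  #3 SA[3]=16  'ba'
  #4 SA[4]=13  'babba'
  #5 SA[5]=4  'bacdddbddbabba'
  #6 SA[6]=15  'bba'
  #7 SA[7]=10  'bddbabba'
  #8 SA[8]=2  'cdbacdddbddbabba'
  #9 SA[9]=6  'cdddbddbabba'
  #10 SA[10]=12  'dbabba'
  #11 SA[11]=3  'dbacdddbddbabba'
  #12 SA[12]=9  'dbddbabba'
  #13 SA[13]=1  'dcdbacdddbddbabba'
  #14 SA[14]=11  'ddbabba'
  #15 SA[15]=8  'ddbddbabba'
  #16 SA[16]=0  'ddcdbacdddbddbabba'
  #17 SA[17]=7  'dddbddbabba'

SA = [17, 14, 5, 16, 13, 4, 15, 10, 2, 6, 12, 3, 9, 1, 11, 8, 0, 7]
[i] adj suffixes → lcp
  [1] 17/14 → 1 ('a')
  [2] 14/5 → 1 ('a')
  [3] 5/16 → 0 ('')
  [4] 16/13 → 2 ('ba')
  [5] 13/4 → 2 ('ba')
  [6] 4/15 → 1 ('b')
  [7] 15/10 → 1 ('b')
  [8] 10/2 → 0 ('')
  [9] 2/6 → 2 ('cd')
  [10] 6/12 → 0 ('')
  [11] 12/3 → 3 ('dba')
  [12] 3/9 → 2 ('db')
  [13] 9/1 → 1 ('d')
  [14] 1/11 → 1 ('d')
  [15] 11/8 → 3 ('ddb')
  [16] 8/0 → 2 ('dd')
  [17] 0/7 → 2 ('dd')

n(n+1)/2 = 18·19/2 = 171
Σ LCP = 0 + 1 + 1 + 0 + 2 + 2 + 1 + 1 + 0 + 2 + 0 + 3 + 2 + 1 + 1 + 3 + 2 + 2 = 24
distinct = 171 − 24 = 147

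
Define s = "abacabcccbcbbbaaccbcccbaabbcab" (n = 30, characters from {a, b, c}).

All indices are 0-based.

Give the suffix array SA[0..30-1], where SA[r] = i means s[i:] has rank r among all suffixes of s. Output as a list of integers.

[23, 14, 28, 0, 24, 4, 2, 15, 29, 22, 13, 1, 12, 11, 25, 26, 9, 18, 5, 27, 3, 21, 10, 8, 17, 20, 7, 16, 19, 6]

rank | idx | suffix
   0 |  23 | aabbcab
   1 |  14 | aaccbcccbaabbcab
   2 |  28 | ab
   3 |   0 | abacabcccbcbbbaaccbcccbaabbcab
   4 |  24 | abbcab
   5 |   4 | abcccbcbbbaaccbcccbaabbcab
   6 |   2 | acabcccbcbbbaaccbcccbaabbcab
   7 |  15 | accbcccbaabbcab
   8 |  29 | b
   9 |  22 | baabbcab
  10 |  13 | baaccbcccbaabbcab
  11 |   1 | bacabcccbcbbbaaccbcccbaabbcab
  12 |  12 | bbaaccbcccbaabbcab
  13 |  11 | bbbaaccbcccbaabbcab
  14 |  25 | bbcab
  15 |  26 | bcab
  16 |   9 | bcbbbaaccbcccbaabbcab
  17 |  18 | bcccbaabbcab
  18 |   5 | bcccbcbbbaaccbcccbaabbcab
  19 |  27 | cab
  20 |   3 | cabcccbcbbbaaccbcccbaabbcab
  21 |  21 | cbaabbcab
  22 |  10 | cbbbaaccbcccbaabbcab
  23 |   8 | cbcbbbaaccbcccbaabbcab
  24 |  17 | cbcccbaabbcab
  25 |  20 | ccbaabbcab
  26 |   7 | ccbcbbbaaccbcccbaabbcab
  27 |  16 | ccbcccbaabbcab
  28 |  19 | cccbaabbcab
  29 |   6 | cccbcbbbaaccbcccbaabbcab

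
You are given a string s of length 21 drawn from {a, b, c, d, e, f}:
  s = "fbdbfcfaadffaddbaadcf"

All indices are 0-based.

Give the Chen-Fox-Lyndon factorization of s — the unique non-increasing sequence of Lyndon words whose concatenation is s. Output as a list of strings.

["f", "bdbfcf", "aadffaddb", "aadcf"]

emit factor 1: 'f' (i=0, period=1)
emit factor 2: 'bdbfcf' (i=1, period=6)
emit factor 3: 'aadffaddb' (i=7, period=9)
emit factor 4: 'aadcf' (i=16, period=5)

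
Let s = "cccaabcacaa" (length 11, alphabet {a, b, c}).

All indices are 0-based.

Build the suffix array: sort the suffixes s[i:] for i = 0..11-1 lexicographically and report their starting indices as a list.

[10, 9, 3, 4, 7, 5, 8, 2, 6, 1, 0]

rank | idx | suffix
   0 |  10 | a
   1 |   9 | aa
   2 |   3 | aabcacaa
   3 |   4 | abcacaa
   4 |   7 | acaa
   5 |   5 | bcacaa
   6 |   8 | caa
   7 |   2 | caabcacaa
   8 |   6 | cacaa
   9 |   1 | ccaabcacaa
  10 |   0 | cccaabcacaa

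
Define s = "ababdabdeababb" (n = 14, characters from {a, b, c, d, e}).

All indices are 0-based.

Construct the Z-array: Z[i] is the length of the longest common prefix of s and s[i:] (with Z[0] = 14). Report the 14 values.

[14, 0, 2, 0, 0, 2, 0, 0, 0, 4, 0, 2, 0, 0]

Z[0]=14
i=1: i≥r, start 0; Z[1]=0
i=2: i≥r, start 0; Z[2]=2 extend→box=[2,4)
i=3: min(r-i=1, Z[1]=0)=0; Z[3]=0
i=4: i≥r, start 0; Z[4]=0
i=5: i≥r, start 0; Z[5]=2 extend→box=[5,7)
i=6: min(r-i=1, Z[1]=0)=0; Z[6]=0
i=7: i≥r, start 0; Z[7]=0
i=8: i≥r, start 0; Z[8]=0
i=9: i≥r, start 0; Z[9]=4 extend→box=[9,13)
i=10: min(r-i=3, Z[1]=0)=0; Z[10]=0
i=11: min(r-i=2, Z[2]=2)=2; Z[11]=2
i=12: min(r-i=1, Z[3]=0)=0; Z[12]=0
i=13: i≥r, start 0; Z[13]=0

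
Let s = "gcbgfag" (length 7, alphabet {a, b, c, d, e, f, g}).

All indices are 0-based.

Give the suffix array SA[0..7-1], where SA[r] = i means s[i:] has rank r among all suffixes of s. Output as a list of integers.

[5, 2, 1, 4, 6, 0, 3]

rank | idx | suffix
   0 |   5 | ag
   1 |   2 | bgfag
   2 |   1 | cbgfag
   3 |   4 | fag
   4 |   6 | g
   5 |   0 | gcbgfag
   6 |   3 | gfag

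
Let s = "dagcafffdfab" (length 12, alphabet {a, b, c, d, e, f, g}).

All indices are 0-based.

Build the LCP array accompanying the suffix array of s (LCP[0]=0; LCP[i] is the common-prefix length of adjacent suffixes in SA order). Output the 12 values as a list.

[0, 1, 1, 0, 0, 0, 1, 0, 1, 1, 2, 0]

rank→(start, suffix):
  0 → (10, 'ab')
  1 → (4, 'afffdfab')
  2 → (1, 'agcafffdfab')
  3 → (11, 'b')
  4 → (3, 'cafffdfab')
  5 → (0, 'dagcafffdfab')
  6 → (8, 'dfab')
  7 → (9, 'fab')
  8 → (7, 'fdfab')
  9 → (6, 'ffdfab')
  10 → (5, 'fffdfab')
  11 → (2, 'gcafffdfab')

SA = [10, 4, 1, 11, 3, 0, 8, 9, 7, 6, 5, 2]
i: (SA[i-1],SA[i]) lcp shared
  1: (10,4) 1 'a'
  2: (4,1) 1 'a'
  3: (1,11) 0 ''
  4: (11,3) 0 ''
  5: (3,0) 0 ''
  6: (0,8) 1 'd'
  7: (8,9) 0 ''
  8: (9,7) 1 'f'
  9: (7,6) 1 'f'
  10: (6,5) 2 'ff'
  11: (5,2) 0 ''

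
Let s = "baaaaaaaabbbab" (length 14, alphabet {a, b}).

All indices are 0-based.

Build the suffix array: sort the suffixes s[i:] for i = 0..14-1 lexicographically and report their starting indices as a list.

rank→(start, suffix):
  0 → (1, 'aaaaaaaabbbab')
  1 → (2, 'aaaaaaabbbab')
  2 → (3, 'aaaaaabbbab')
  3 → (4, 'aaaaabbbab')
  4 → (5, 'aaaabbbab')
  5 → (6, 'aaabbbab')
  6 → (7, 'aabbbab')
  7 → (12, 'ab')
  8 → (8, 'abbbab')
  9 → (13, 'b')
  10 → (0, 'baaaaaaaabbbab')
  11 → (11, 'bab')
  12 → (10, 'bbab')
  13 → (9, 'bbbab')

[1, 2, 3, 4, 5, 6, 7, 12, 8, 13, 0, 11, 10, 9]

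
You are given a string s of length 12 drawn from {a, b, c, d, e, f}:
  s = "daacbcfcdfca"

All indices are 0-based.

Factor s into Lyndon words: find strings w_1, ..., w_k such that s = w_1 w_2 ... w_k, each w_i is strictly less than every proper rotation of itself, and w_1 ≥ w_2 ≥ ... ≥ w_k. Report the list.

["d", "aacbcfcdfc", "a"]

emit factor 1: 'd' (i=0, period=1)
emit factor 2: 'aacbcfcdfc' (i=1, period=10)
emit factor 3: 'a' (i=11, period=1)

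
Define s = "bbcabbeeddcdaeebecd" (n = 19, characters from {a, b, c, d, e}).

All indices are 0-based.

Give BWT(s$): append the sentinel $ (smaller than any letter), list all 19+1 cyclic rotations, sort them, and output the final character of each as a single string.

dcd$abebbedccdeebeab

rank  rotation              last
    0  $bbcabbeeddcdaeebecd  d
    1  abbeeddcdaeebecd$bbc  c
    2  aeebecd$bbcabbeeddcd  d
    3  bbcabbeeddcdaeebecd$  $
    4  bbeeddcdaeebecd$bbca  a
    5  bcabbeeddcdaeebecd$b  b
    6  becd$bbcabbeeddcdaee  e
    7  beeddcdaeebecd$bbcab  b
    8  cabbeeddcdaeebecd$bb  b
    9  cd$bbcabbeeddcdaeebe  e
   10  cdaeebecd$bbcabbeedd  d
   11  d$bbcabbeeddcdaeebec  c
   12  daeebecd$bbcabbeeddc  c
   13  dcdaeebecd$bbcabbeed  d
   14  ddcdaeebecd$bbcabbee  e
   15  ebecd$bbcabbeeddcdae  e
   16  ecd$bbcabbeeddcdaeeb  b
   17  eddcdaeebecd$bbcabbe  e
   18  eebecd$bbcabbeeddcda  a
   19  eeddcdaeebecd$bbcabb  b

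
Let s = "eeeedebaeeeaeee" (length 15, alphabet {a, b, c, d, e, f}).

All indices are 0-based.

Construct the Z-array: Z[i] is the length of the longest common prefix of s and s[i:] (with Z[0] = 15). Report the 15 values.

Z[0]=15
i=1: outside box; Z[1]=3 extend→box=[1,4)
i=2: min(r-i=2, Z[1]=3)=2; Z[2]=2
i=3: min(r-i=1, Z[2]=2)=1; Z[3]=1
i=4: outside box; Z[4]=0
i=5: outside box; Z[5]=1 extend→box=[5,6)
i=6: outside box; Z[6]=0
i=7: outside box; Z[7]=0
i=8: outside box; Z[8]=3 extend→box=[8,11)
i=9: min(r-i=2, Z[1]=3)=2; Z[9]=2
i=10: min(r-i=1, Z[2]=2)=1; Z[10]=1
i=11: outside box; Z[11]=0
i=12: outside box; Z[12]=3 extend→box=[12,15)
i=13: min(r-i=2, Z[1]=3)=2; Z[13]=2
i=14: min(r-i=1, Z[2]=2)=1; Z[14]=1

[15, 3, 2, 1, 0, 1, 0, 0, 3, 2, 1, 0, 3, 2, 1]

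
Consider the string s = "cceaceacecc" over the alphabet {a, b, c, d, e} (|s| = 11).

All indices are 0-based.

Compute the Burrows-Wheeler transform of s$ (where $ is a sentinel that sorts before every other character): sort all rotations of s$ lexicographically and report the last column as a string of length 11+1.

ceece$caaccc

rank  rotation      last
    0  $cceaceacecc  c
    1  aceacecc$cce  e
    2  acecc$cceace  e
    3  c$cceaceacec  c
    4  cc$cceaceace  e
    5  cceaceacecc$  $
    6  ceaceacecc$c  c
    7  ceacecc$ccea  a
    8  cecc$cceacea  a
    9  eaceacecc$cc  c
   10  eacecc$cceac  c
   11  ecc$cceaceac  c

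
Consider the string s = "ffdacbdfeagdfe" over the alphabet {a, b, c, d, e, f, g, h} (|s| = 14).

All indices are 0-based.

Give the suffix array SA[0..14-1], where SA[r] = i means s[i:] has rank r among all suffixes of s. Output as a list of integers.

rank | idx | suffix
   0 |   3 | acbdfeagdfe
   1 |   9 | agdfe
   2 |   5 | bdfeagdfe
   3 |   4 | cbdfeagdfe
   4 |   2 | dacbdfeagdfe
   5 |  11 | dfe
   6 |   6 | dfeagdfe
   7 |  13 | e
   8 |   8 | eagdfe
   9 |   1 | fdacbdfeagdfe
  10 |  12 | fe
  11 |   7 | feagdfe
  12 |   0 | ffdacbdfeagdfe
  13 |  10 | gdfe

[3, 9, 5, 4, 2, 11, 6, 13, 8, 1, 12, 7, 0, 10]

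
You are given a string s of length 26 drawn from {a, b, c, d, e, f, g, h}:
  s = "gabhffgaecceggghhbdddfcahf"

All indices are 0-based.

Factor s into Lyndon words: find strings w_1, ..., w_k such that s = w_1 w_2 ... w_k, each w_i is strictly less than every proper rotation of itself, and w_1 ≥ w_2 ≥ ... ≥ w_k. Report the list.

emit factor 1: 'g' (i=0, period=1)
emit factor 2: 'abhffgaecceggghhbdddfcahf' (i=1, period=25)

["g", "abhffgaecceggghhbdddfcahf"]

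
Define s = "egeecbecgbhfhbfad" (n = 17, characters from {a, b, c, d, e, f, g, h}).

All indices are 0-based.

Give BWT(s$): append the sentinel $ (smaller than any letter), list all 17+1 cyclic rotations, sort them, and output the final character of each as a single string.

rank  rotation            last
    0  $egeecbecgbhfhbfad  d
    1  ad$egeecbecgbhfhbf  f
    2  becgbhfhbfad$egeec  c
    3  bfad$egeecbecgbhfh  h
    4  bhfhbfad$egeecbecg  g
    5  cbecgbhfhbfad$egee  e
    6  cgbhfhbfad$egeecbe  e
    7  d$egeecbecgbhfhbfa  a
    8  ecbecgbhfhbfad$ege  e
    9  ecgbhfhbfad$egeecb  b
   10  eecbecgbhfhbfad$eg  g
   11  egeecbecgbhfhbfad$  $
   12  fad$egeecbecgbhfhb  b
   13  fhbfad$egeecbecgbh  h
   14  gbhfhbfad$egeecbec  c
   15  geecbecgbhfhbfad$e  e
   16  hbfad$egeecbecgbhf  f
   17  hfhbfad$egeecbecgb  b

dfchgeeaebg$bhcefb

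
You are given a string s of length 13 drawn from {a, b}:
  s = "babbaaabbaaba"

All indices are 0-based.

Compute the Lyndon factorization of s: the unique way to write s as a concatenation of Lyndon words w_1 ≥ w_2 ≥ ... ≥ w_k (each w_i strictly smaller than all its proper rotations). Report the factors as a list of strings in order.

emit factor 1: 'b' (i=0, period=1)
emit factor 2: 'abb' (i=1, period=3)
emit factor 3: 'aaabbaab' (i=4, period=8)
emit factor 4: 'a' (i=12, period=1)

["b", "abb", "aaabbaab", "a"]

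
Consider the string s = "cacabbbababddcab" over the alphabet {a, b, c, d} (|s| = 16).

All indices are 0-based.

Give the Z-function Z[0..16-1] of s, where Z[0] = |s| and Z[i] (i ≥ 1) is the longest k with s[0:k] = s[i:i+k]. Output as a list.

Z[0]=16
i=1: i≥r, start 0; Z[1]=0
i=2: i≥r, start 0; Z[2]=2 extend→box=[2,4)
i=3: min(r-i=1, Z[1]=0)=0; Z[3]=0
i=4: i≥r, start 0; Z[4]=0
i=5: i≥r, start 0; Z[5]=0
i=6: i≥r, start 0; Z[6]=0
i=7: i≥r, start 0; Z[7]=0
i=8: i≥r, start 0; Z[8]=0
i=9: i≥r, start 0; Z[9]=0
i=10: i≥r, start 0; Z[10]=0
i=11: i≥r, start 0; Z[11]=0
i=12: i≥r, start 0; Z[12]=0
i=13: i≥r, start 0; Z[13]=2 extend→box=[13,15)
i=14: min(r-i=1, Z[1]=0)=0; Z[14]=0
i=15: i≥r, start 0; Z[15]=0

[16, 0, 2, 0, 0, 0, 0, 0, 0, 0, 0, 0, 0, 2, 0, 0]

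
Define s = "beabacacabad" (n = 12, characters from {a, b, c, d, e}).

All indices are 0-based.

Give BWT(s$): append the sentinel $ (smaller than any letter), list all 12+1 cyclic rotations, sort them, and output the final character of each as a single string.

rank  rotation       last
    0  $beabacacabad  d
    1  abacacabad$be  e
    2  abad$beabacac  c
    3  acabad$beabac  c
    4  acacabad$beab  b
    5  ad$beabacacab  b
    6  bacacabad$bea  a
    7  bad$beabacaca  a
    8  beabacacabad$  $
    9  cabad$beabaca  a
   10  cacabad$beaba  a
   11  d$beabacacaba  a
   12  eabacacabad$b  b

deccbbaa$aaab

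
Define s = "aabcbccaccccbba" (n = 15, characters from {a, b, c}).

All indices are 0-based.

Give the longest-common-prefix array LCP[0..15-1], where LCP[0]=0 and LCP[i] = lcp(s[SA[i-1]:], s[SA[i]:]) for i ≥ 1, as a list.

[0, 1, 1, 1, 0, 1, 1, 2, 0, 1, 2, 1, 2, 2, 3]

sorted suffixes:
  #0 SA[0]=14  'a'
  #1 SA[1]=0  'aabcbccaccccbba'
  #2 SA[2]=1  'abcbccaccccbba'
  #3 SA[3]=7  'accccbba'
  #4 SA[4]=13  'ba'
  #5 SA[5]=12  'bba'
  #6 SA[6]=2  'bcbccaccccbba'
  #7 SA[7]=4  'bccaccccbba'
  #8 SA[8]=6  'caccccbba'
  #9 SA[9]=11  'cbba'
  #10 SA[10]=3  'cbccaccccbba'
  #11 SA[11]=5  'ccaccccbba'
  #12 SA[12]=10  'ccbba'
  #13 SA[13]=9  'cccbba'
  #14 SA[14]=8  'ccccbba'

SA = [14, 0, 1, 7, 13, 12, 2, 4, 6, 11, 3, 5, 10, 9, 8]
rank  pair      lcp
   1  s[14:],s[0:]  1  'a'
   2  s[0:],s[1:]  1  'a'
   3  s[1:],s[7:]  1  'a'
   4  s[7:],s[13:]  0  ''
   5  s[13:],s[12:]  1  'b'
   6  s[12:],s[2:]  1  'b'
   7  s[2:],s[4:]  2  'bc'
   8  s[4:],s[6:]  0  ''
   9  s[6:],s[11:]  1  'c'
  10  s[11:],s[3:]  2  'cb'
  11  s[3:],s[5:]  1  'c'
  12  s[5:],s[10:]  2  'cc'
  13  s[10:],s[9:]  2  'cc'
  14  s[9:],s[8:]  3  'ccc'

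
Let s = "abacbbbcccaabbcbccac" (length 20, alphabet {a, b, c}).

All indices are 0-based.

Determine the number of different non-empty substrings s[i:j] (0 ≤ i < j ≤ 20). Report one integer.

180

rank→(start, suffix):
  0 → (10, 'aabbcbccac')
  1 → (0, 'abacbbbcccaabbcbccac')
  2 → (11, 'abbcbccac')
  3 → (18, 'ac')
  4 → (2, 'acbbbcccaabbcbccac')
  5 → (1, 'bacbbbcccaabbcbccac')
  6 → (4, 'bbbcccaabbcbccac')
  7 → (12, 'bbcbccac')
  8 → (5, 'bbcccaabbcbccac')
  9 → (13, 'bcbccac')
  10 → (15, 'bccac')
  11 → (6, 'bcccaabbcbccac')
  12 → (19, 'c')
  13 → (9, 'caabbcbccac')
  14 → (17, 'cac')
  15 → (3, 'cbbbcccaabbcbccac')
  16 → (14, 'cbccac')
  17 → (8, 'ccaabbcbccac')
  18 → (16, 'ccac')
  19 → (7, 'cccaabbcbccac')

SA = [10, 0, 11, 18, 2, 1, 4, 12, 5, 13, 15, 6, 19, 9, 17, 3, 14, 8, 16, 7]
rank  pair      lcp
   1  s[10:],s[0:]  1  'a'
   2  s[0:],s[11:]  2  'ab'
   3  s[11:],s[18:]  1  'a'
   4  s[18:],s[2:]  2  'ac'
   5  s[2:],s[1:]  0  ''
   6  s[1:],s[4:]  1  'b'
   7  s[4:],s[12:]  2  'bb'
   8  s[12:],s[5:]  3  'bbc'
   9  s[5:],s[13:]  1  'b'
  10  s[13:],s[15:]  2  'bc'
  11  s[15:],s[6:]  3  'bcc'
  12  s[6:],s[19:]  0  ''
  13  s[19:],s[9:]  1  'c'
  14  s[9:],s[17:]  2  'ca'
  15  s[17:],s[3:]  1  'c'
  16  s[3:],s[14:]  2  'cb'
  17  s[14:],s[8:]  1  'c'
  18  s[8:],s[16:]  3  'cca'
  19  s[16:],s[7:]  2  'cc'

n(n+1)/2 = 20·21/2 = 210
Σ LCP = 0 + 1 + 2 + 1 + 2 + 0 + 1 + 2 + 3 + 1 + 2 + 3 + 0 + 1 + 2 + 1 + 2 + 1 + 3 + 2 = 30
distinct = 210 − 30 = 180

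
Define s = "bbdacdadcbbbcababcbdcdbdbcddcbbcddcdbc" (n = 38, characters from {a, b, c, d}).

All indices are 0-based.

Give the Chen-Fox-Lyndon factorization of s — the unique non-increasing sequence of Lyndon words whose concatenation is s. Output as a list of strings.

["bbd", "acdadcbbbc", "ababcbdcdbdbcddcbbcddcdbc"]

emit factor 1: 'bbd' (i=0, period=3)
emit factor 2: 'acdadcbbbc' (i=3, period=10)
emit factor 3: 'ababcbdcdbdbcddcbbcddcdbc' (i=13, period=25)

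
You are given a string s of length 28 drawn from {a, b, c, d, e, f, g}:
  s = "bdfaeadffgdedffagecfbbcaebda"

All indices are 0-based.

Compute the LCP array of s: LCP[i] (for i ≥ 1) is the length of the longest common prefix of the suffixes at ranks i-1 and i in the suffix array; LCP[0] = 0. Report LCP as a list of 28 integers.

rank | idx | suffix
   0 |  27 | a
   1 |   5 | adffgdedffagecfbbcaebda
   2 |   3 | aeadffgdedffagecfbbcaebda
   3 |  23 | aebda
   4 |  15 | agecfbbcaebda
   5 |  20 | bbcaebda
   6 |  21 | bcaebda
   7 |  25 | bda
   8 |   0 | bdfaeadffgdedffagecfbbcaebda
   9 |  22 | caebda
  10 |  18 | cfbbcaebda
  11 |  26 | da
  12 |  10 | dedffagecfbbcaebda
  13 |   1 | dfaeadffgdedffagecfbbcaebda
  14 |  12 | dffagecfbbcaebda
  15 |   6 | dffgdedffagecfbbcaebda
  16 |   4 | eadffgdedffagecfbbcaebda
  17 |  24 | ebda
  18 |  17 | ecfbbcaebda
  19 |  11 | edffagecfbbcaebda
  20 |   2 | faeadffgdedffagecfbbcaebda
  21 |  14 | fagecfbbcaebda
  22 |  19 | fbbcaebda
  23 |  13 | ffagecfbbcaebda
  24 |   7 | ffgdedffagecfbbcaebda
  25 |   8 | fgdedffagecfbbcaebda
  26 |   9 | gdedffagecfbbcaebda
  27 |  16 | gecfbbcaebda

SA = [27, 5, 3, 23, 15, 20, 21, 25, 0, 22, 18, 26, 10, 1, 12, 6, 4, 24, 17, 11, 2, 14, 19, 13, 7, 8, 9, 16]
[i] adj suffixes → lcp
  [1] 27/5 → 1 ('a')
  [2] 5/3 → 1 ('a')
  [3] 3/23 → 2 ('ae')
  [4] 23/15 → 1 ('a')
  [5] 15/20 → 0 ('')
  [6] 20/21 → 1 ('b')
  [7] 21/25 → 1 ('b')
  [8] 25/0 → 2 ('bd')
  [9] 0/22 → 0 ('')
  [10] 22/18 → 1 ('c')
  [11] 18/26 → 0 ('')
  [12] 26/10 → 1 ('d')
  [13] 10/1 → 1 ('d')
  [14] 1/12 → 2 ('df')
  [15] 12/6 → 3 ('dff')
  [16] 6/4 → 0 ('')
  [17] 4/24 → 1 ('e')
  [18] 24/17 → 1 ('e')
  [19] 17/11 → 1 ('e')
  [20] 11/2 → 0 ('')
  [21] 2/14 → 2 ('fa')
  [22] 14/19 → 1 ('f')
  [23] 19/13 → 1 ('f')
  [24] 13/7 → 2 ('ff')
  [25] 7/8 → 1 ('f')
  [26] 8/9 → 0 ('')
  [27] 9/16 → 1 ('g')

[0, 1, 1, 2, 1, 0, 1, 1, 2, 0, 1, 0, 1, 1, 2, 3, 0, 1, 1, 1, 0, 2, 1, 1, 2, 1, 0, 1]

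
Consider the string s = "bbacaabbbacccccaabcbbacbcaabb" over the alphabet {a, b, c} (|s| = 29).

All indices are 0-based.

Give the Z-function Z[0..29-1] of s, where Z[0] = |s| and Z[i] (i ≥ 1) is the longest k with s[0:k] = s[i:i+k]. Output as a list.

Z[0]=29
i=1: outside box; Z[1]=1 scan→box=[1,2)
i=2: outside box; Z[2]=0
i=3: outside box; Z[3]=0
i=4: outside box; Z[4]=0
i=5: outside box; Z[5]=0
i=6: outside box; Z[6]=2 scan→box=[6,8)
i=7: min(r-i=1, Z[1]=1)=1; Z[7]=4 scan→box=[7,11)
i=8: min(r-i=3, Z[1]=1)=1; Z[8]=1
i=9: min(r-i=2, Z[2]=0)=0; Z[9]=0
i=10: min(r-i=1, Z[3]=0)=0; Z[10]=0
i=11: outside box; Z[11]=0
i=12: outside box; Z[12]=0
i=13: outside box; Z[13]=0
i=14: outside box; Z[14]=0
i=15: outside box; Z[15]=0
i=16: outside box; Z[16]=0
i=17: outside box; Z[17]=1 scan→box=[17,18)
i=18: outside box; Z[18]=0
i=19: outside box; Z[19]=4 scan→box=[19,23)
i=20: min(r-i=3, Z[1]=1)=1; Z[20]=1
i=21: min(r-i=2, Z[2]=0)=0; Z[21]=0
i=22: min(r-i=1, Z[3]=0)=0; Z[22]=0
i=23: outside box; Z[23]=1 scan→box=[23,24)
i=24: outside box; Z[24]=0
i=25: outside box; Z[25]=0
i=26: outside box; Z[26]=0
i=27: outside box; Z[27]=2 scan→box=[27,29)
i=28: min(r-i=1, Z[1]=1)=1; Z[28]=1

[29, 1, 0, 0, 0, 0, 2, 4, 1, 0, 0, 0, 0, 0, 0, 0, 0, 1, 0, 4, 1, 0, 0, 1, 0, 0, 0, 2, 1]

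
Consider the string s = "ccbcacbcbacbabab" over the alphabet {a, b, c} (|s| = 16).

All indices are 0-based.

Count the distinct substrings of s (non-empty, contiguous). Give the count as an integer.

rank | idx | suffix
   0 |  14 | ab
   1 |  12 | abab
   2 |   9 | acbabab
   3 |   4 | acbcbacbabab
   4 |  15 | b
   5 |  13 | bab
   6 |  11 | babab
   7 |   8 | bacbabab
   8 |   2 | bcacbcbacbabab
   9 |   6 | bcbacbabab
  10 |   3 | cacbcbacbabab
  11 |  10 | cbabab
  12 |   7 | cbacbabab
  13 |   1 | cbcacbcbacbabab
  14 |   5 | cbcbacbabab
  15 |   0 | ccbcacbcbacbabab

SA = [14, 12, 9, 4, 15, 13, 11, 8, 2, 6, 3, 10, 7, 1, 5, 0]
i: (SA[i-1],SA[i]) lcp shared
  1: (14,12) 2 'ab'
  2: (12,9) 1 'a'
  3: (9,4) 3 'acb'
  4: (4,15) 0 ''
  5: (15,13) 1 'b'
  6: (13,11) 3 'bab'
  7: (11,8) 2 'ba'
  8: (8,2) 1 'b'
  9: (2,6) 2 'bc'
  10: (6,3) 0 ''
  11: (3,10) 1 'c'
  12: (10,7) 3 'cba'
  13: (7,1) 2 'cb'
  14: (1,5) 3 'cbc'
  15: (5,0) 1 'c'

n(n+1)/2 = 16·17/2 = 136
Σ LCP = 0 + 2 + 1 + 3 + 0 + 1 + 3 + 2 + 1 + 2 + 0 + 1 + 3 + 2 + 3 + 1 = 25
distinct = 136 − 25 = 111

111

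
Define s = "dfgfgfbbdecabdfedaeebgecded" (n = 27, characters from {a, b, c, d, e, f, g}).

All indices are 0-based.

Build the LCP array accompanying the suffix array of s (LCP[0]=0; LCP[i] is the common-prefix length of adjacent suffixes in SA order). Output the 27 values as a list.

rank→(start, suffix):
  0 → (11, 'abdfedaeebgecded')
  1 → (17, 'aeebgecded')
  2 → (6, 'bbdecabdfedaeebgecded')
  3 → (7, 'bdecabdfedaeebgecded')
  4 → (12, 'bdfedaeebgecded')
  5 → (20, 'bgecded')
  6 → (10, 'cabdfedaeebgecded')
  7 → (23, 'cded')
  8 → (26, 'd')
  9 → (16, 'daeebgecded')
  10 → (8, 'decabdfedaeebgecded')
  11 → (24, 'ded')
  12 → (13, 'dfedaeebgecded')
  13 → (0, 'dfgfgfbbdecabdfedaeebgecded')
  14 → (19, 'ebgecded')
  15 → (9, 'ecabdfedaeebgecded')
  16 → (22, 'ecded')
  17 → (25, 'ed')
  18 → (15, 'edaeebgecded')
  19 → (18, 'eebgecded')
  20 → (5, 'fbbdecabdfedaeebgecded')
  21 → (14, 'fedaeebgecded')
  22 → (3, 'fgfbbdecabdfedaeebgecded')
  23 → (1, 'fgfgfbbdecabdfedaeebgecded')
  24 → (21, 'gecded')
  25 → (4, 'gfbbdecabdfedaeebgecded')
  26 → (2, 'gfgfbbdecabdfedaeebgecded')

SA = [11, 17, 6, 7, 12, 20, 10, 23, 26, 16, 8, 24, 13, 0, 19, 9, 22, 25, 15, 18, 5, 14, 3, 1, 21, 4, 2]
i: (SA[i-1],SA[i]) lcp shared
  1: (11,17) 1 'a'
  2: (17,6) 0 ''
  3: (6,7) 1 'b'
  4: (7,12) 2 'bd'
  5: (12,20) 1 'b'
  6: (20,10) 0 ''
  7: (10,23) 1 'c'
  8: (23,26) 0 ''
  9: (26,16) 1 'd'
  10: (16,8) 1 'd'
  11: (8,24) 2 'de'
  12: (24,13) 1 'd'
  13: (13,0) 2 'df'
  14: (0,19) 0 ''
  15: (19,9) 1 'e'
  16: (9,22) 2 'ec'
  17: (22,25) 1 'e'
  18: (25,15) 2 'ed'
  19: (15,18) 1 'e'
  20: (18,5) 0 ''
  21: (5,14) 1 'f'
  22: (14,3) 1 'f'
  23: (3,1) 3 'fgf'
  24: (1,21) 0 ''
  25: (21,4) 1 'g'
  26: (4,2) 2 'gf'

[0, 1, 0, 1, 2, 1, 0, 1, 0, 1, 1, 2, 1, 2, 0, 1, 2, 1, 2, 1, 0, 1, 1, 3, 0, 1, 2]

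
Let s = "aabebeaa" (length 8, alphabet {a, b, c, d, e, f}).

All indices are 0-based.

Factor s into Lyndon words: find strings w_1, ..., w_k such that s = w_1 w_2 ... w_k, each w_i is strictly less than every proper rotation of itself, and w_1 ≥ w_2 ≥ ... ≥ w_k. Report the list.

emit factor 1: 'aabebe' (i=0, period=6)
emit factor 2: 'a' (i=6, period=1)
emit factor 3: 'a' (i=7, period=1)

["aabebe", "a", "a"]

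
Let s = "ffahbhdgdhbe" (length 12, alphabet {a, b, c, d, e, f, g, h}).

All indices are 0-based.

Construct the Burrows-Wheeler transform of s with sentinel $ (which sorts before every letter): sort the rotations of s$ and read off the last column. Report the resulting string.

efhhhgbf$ddab

rank  rotation       last
    0  $ffahbhdgdhbe  e
    1  ahbhdgdhbe$ff  f
    2  be$ffahbhdgdh  h
    3  bhdgdhbe$ffah  h
    4  dgdhbe$ffahbh  h
    5  dhbe$ffahbhdg  g
    6  e$ffahbhdgdhb  b
    7  fahbhdgdhbe$f  f
    8  ffahbhdgdhbe$  $
    9  gdhbe$ffahbhd  d
   10  hbe$ffahbhdgd  d
   11  hbhdgdhbe$ffa  a
   12  hdgdhbe$ffahb  b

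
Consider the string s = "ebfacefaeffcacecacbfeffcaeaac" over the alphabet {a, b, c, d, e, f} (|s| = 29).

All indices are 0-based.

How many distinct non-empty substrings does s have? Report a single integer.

rank | idx | suffix
   0 |  26 | aac
   1 |  27 | ac
   2 |  16 | acbfeffcaeaac
   3 |  12 | acecacbfeffcaeaac
   4 |   3 | acefaeffcacecacbfeffcaeaac
   5 |  24 | aeaac
   6 |   7 | aeffcacecacbfeffcaeaac
   7 |   1 | bfacefaeffcacecacbfeffcaeaac
   8 |  18 | bfeffcaeaac
   9 |  28 | c
  10 |  15 | cacbfeffcaeaac
  11 |  11 | cacecacbfeffcaeaac
  12 |  23 | caeaac
  13 |  17 | cbfeffcaeaac
  14 |  13 | cecacbfeffcaeaac
  15 |   4 | cefaeffcacecacbfeffcaeaac
  16 |  25 | eaac
  17 |   0 | ebfacefaeffcacecacbfeffcaeaac
  18 |  14 | ecacbfeffcaeaac
  19 |   5 | efaeffcacecacbfeffcaeaac
  20 |   8 | effcacecacbfeffcaeaac
  21 |  20 | effcaeaac
  22 |   2 | facefaeffcacecacbfeffcaeaac
  23 |   6 | faeffcacecacbfeffcaeaac
  24 |  10 | fcacecacbfeffcaeaac
  25 |  22 | fcaeaac
  26 |  19 | feffcaeaac
  27 |   9 | ffcacecacbfeffcaeaac
  28 |  21 | ffcaeaac

SA = [26, 27, 16, 12, 3, 24, 7, 1, 18, 28, 15, 11, 23, 17, 13, 4, 25, 0, 14, 5, 8, 20, 2, 6, 10, 22, 19, 9, 21]
rank  pair      lcp
   1  s[26:],s[27:]  1  'a'
   2  s[27:],s[16:]  2  'ac'
   3  s[16:],s[12:]  2  'ac'
   4  s[12:],s[3:]  3  'ace'
   5  s[3:],s[24:]  1  'a'
   6  s[24:],s[7:]  2  'ae'
   7  s[7:],s[1:]  0  ''
   8  s[1:],s[18:]  2  'bf'
   9  s[18:],s[28:]  0  ''
  10  s[28:],s[15:]  1  'c'
  11  s[15:],s[11:]  3  'cac'
  12  s[11:],s[23:]  2  'ca'
  13  s[23:],s[17:]  1  'c'
  14  s[17:],s[13:]  1  'c'
  15  s[13:],s[4:]  2  'ce'
  16  s[4:],s[25:]  0  ''
  17  s[25:],s[0:]  1  'e'
  18  s[0:],s[14:]  1  'e'
  19  s[14:],s[5:]  1  'e'
  20  s[5:],s[8:]  2  'ef'
  21  s[8:],s[20:]  5  'effca'
  22  s[20:],s[2:]  0  ''
  23  s[2:],s[6:]  2  'fa'
  24  s[6:],s[10:]  1  'f'
  25  s[10:],s[22:]  3  'fca'
  26  s[22:],s[19:]  1  'f'
  27  s[19:],s[9:]  1  'f'
  28  s[9:],s[21:]  4  'ffca'

n(n+1)/2 = 29·30/2 = 435
Σ LCP = 0 + 1 + 2 + 2 + 3 + 1 + 2 + 0 + 2 + 0 + 1 + 3 + 2 + 1 + 1 + 2 + 0 + 1 + 1 + 1 + 2 + 5 + 0 + 2 + 1 + 3 + 1 + 1 + 4 = 45
distinct = 435 − 45 = 390

390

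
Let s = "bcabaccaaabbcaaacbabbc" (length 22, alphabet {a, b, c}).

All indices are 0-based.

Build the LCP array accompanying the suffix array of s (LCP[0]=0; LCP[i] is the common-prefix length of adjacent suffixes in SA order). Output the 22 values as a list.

rank | idx | suffix
   0 |   7 | aaabbcaaacbabbc
   1 |  13 | aaacbabbc
   2 |   8 | aabbcaaacbabbc
   3 |  14 | aacbabbc
   4 |   2 | abaccaaabbcaaacbabbc
   5 |  18 | abbc
   6 |   9 | abbcaaacbabbc
   7 |  15 | acbabbc
   8 |   4 | accaaabbcaaacbabbc
   9 |  17 | babbc
  10 |   3 | baccaaabbcaaacbabbc
  11 |  19 | bbc
  12 |  10 | bbcaaacbabbc
  13 |  20 | bc
  14 |  11 | bcaaacbabbc
  15 |   0 | bcabaccaaabbcaaacbabbc
  16 |  21 | c
  17 |   6 | caaabbcaaacbabbc
  18 |  12 | caaacbabbc
  19 |   1 | cabaccaaabbcaaacbabbc
  20 |  16 | cbabbc
  21 |   5 | ccaaabbcaaacbabbc

SA = [7, 13, 8, 14, 2, 18, 9, 15, 4, 17, 3, 19, 10, 20, 11, 0, 21, 6, 12, 1, 16, 5]
rank  pair      lcp
   1  s[7:],s[13:]  3  'aaa'
   2  s[13:],s[8:]  2  'aa'
   3  s[8:],s[14:]  2  'aa'
   4  s[14:],s[2:]  1  'a'
   5  s[2:],s[18:]  2  'ab'
   6  s[18:],s[9:]  4  'abbc'
   7  s[9:],s[15:]  1  'a'
   8  s[15:],s[4:]  2  'ac'
   9  s[4:],s[17:]  0  ''
  10  s[17:],s[3:]  2  'ba'
  11  s[3:],s[19:]  1  'b'
  12  s[19:],s[10:]  3  'bbc'
  13  s[10:],s[20:]  1  'b'
  14  s[20:],s[11:]  2  'bc'
  15  s[11:],s[0:]  3  'bca'
  16  s[0:],s[21:]  0  ''
  17  s[21:],s[6:]  1  'c'
  18  s[6:],s[12:]  4  'caaa'
  19  s[12:],s[1:]  2  'ca'
  20  s[1:],s[16:]  1  'c'
  21  s[16:],s[5:]  1  'c'

[0, 3, 2, 2, 1, 2, 4, 1, 2, 0, 2, 1, 3, 1, 2, 3, 0, 1, 4, 2, 1, 1]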